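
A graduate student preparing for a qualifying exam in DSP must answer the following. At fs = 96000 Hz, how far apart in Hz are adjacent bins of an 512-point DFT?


DFT frequency resolution:
df = fs / N
   = 96000 / 512
   = 187.5 Hz

187.5 Hz


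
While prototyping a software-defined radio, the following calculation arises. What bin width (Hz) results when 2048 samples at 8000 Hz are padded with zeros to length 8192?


Frequency resolution after zero-padding:
N_padded = 2048 * 4 = 8192
df = fs / N_padded
   = 8000 / 8192
   = 0.9766 Hz

0.9766 Hz


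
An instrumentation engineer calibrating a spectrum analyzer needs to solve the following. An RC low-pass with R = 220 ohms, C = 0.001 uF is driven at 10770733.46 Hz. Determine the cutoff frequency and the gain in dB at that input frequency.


Step 1 — cutoff frequency:
fc = 1 / (2*pi*R*C)
C = 0.001 uF = 1e-09 F
fc = 1 / (2*pi*220*1e-09)
   = 723431.56 Hz

Step 2 — magnitude at f = 10770733.46 Hz:
|H(f)| = 1 / sqrt(1 + (f/fc)^2)
f/fc = 10770733.46 / 723431.56 = 14.888393
|H| = 1 / sqrt(1 + 221.664246) = 0.0670154
|H|_dB = 20*log10(0.0670154) = -23.48 dB

fc = 723431.56 Hz; |H(10770733.46 Hz)| = -23.48 dB


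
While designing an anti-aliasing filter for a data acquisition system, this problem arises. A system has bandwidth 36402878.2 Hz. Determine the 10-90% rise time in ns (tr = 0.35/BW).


Rise time from bandwidth relationship:
tr = 0.35 / BW
   = 0.35 / 36402878.2
   = 9.614624373e-09 s
   = 9.6146 ns

9.6146 ns


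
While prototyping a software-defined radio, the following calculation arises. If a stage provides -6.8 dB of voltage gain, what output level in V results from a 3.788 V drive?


Output voltage from dB gain:
V_out = V_in * 10^(gain_dB / 20)
      = 3.788 * 10^(-6.8 / 20)
      = 3.788 * 0.457088
      = 1.7315 V

1.7315 V


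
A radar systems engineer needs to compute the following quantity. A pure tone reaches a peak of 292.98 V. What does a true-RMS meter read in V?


RMS voltage for a sinusoidal waveform:
V_rms = V_peak / sqrt(2)
      = 292.98 / 1.414214
      = 207.168 V

207.168 V


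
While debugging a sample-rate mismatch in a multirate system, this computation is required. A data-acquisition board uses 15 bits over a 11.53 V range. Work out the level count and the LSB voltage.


Step 1 — number of quantization levels:
L = 2^N = 2^15 = 32768

Step 2 — LSB step size:
delta = Vfs / L
      = 11.53 / 32768
      = 0.00035187 V

Levels = 32768; step size = 0.00035187 V


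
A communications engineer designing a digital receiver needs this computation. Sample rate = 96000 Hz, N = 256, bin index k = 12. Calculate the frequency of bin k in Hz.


Frequency of DFT bin k:
f_k = k * fs / N
    = 12 * 96000 / 256
    = 1152000 / 256
    = 4500.0 Hz

4500.0 Hz


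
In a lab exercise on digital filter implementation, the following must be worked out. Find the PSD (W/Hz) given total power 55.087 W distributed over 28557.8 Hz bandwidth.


Power spectral density:
PSD = P / BW
    = 55.087 / 28557.8
    = 0.00192897 W/Hz

0.00192897 W/Hz


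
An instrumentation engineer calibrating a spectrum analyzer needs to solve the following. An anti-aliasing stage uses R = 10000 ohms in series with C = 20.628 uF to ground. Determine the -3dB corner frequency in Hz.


Cutoff frequency of a first-order RC filter:
fc = 1 / (2 * pi * R * C)
C = 20.628 uF = 2.0628e-05 F
fc = 1 / (2 * pi * 10000 * 2.0628e-05)
   = 1 / 1.296095465165
   = 0.771548 Hz

0.771548 Hz


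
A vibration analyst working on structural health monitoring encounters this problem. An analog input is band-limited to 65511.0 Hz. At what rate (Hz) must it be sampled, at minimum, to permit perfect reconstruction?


The Nyquist rate is twice the maximum frequency component.
fs_min = 2 * fmax
      = 2 * 65511.0
      = 131022.0 Hz

131022.0


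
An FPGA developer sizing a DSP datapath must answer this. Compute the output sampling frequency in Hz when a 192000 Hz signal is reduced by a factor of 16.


Decimation reduces the sample rate:
fs_out = fs_in / M
       = 192000 / 16
       = 12000.0 Hz

12000.0 Hz


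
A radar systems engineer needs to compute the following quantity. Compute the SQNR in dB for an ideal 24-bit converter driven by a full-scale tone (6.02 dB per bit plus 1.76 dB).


Theoretical SNR for a full-scale sinusoid:
SNR = 6.02 * N + 1.76
    = 6.02 * 24 + 1.76
    = 144.48 + 1.76
    = 146.24 dB

146.24 dB


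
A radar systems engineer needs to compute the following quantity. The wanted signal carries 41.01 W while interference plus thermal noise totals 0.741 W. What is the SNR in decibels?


SNR in decibels:
SNR = 10 * log10(Ps / Pn)
    = 10 * log10(41.01 / 0.741)
    = 10 * log10(55.3441)
    = 10 * 1.7431
    = 17.43 dB

17.43 dB


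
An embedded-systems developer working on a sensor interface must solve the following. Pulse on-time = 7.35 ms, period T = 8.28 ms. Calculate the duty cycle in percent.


Duty cycle as a percentage:
DC = (t_on / T) * 100
   = (7.35 / 8.28) * 100
   = 0.887681 * 100
   = 88.77 %

88.77 %


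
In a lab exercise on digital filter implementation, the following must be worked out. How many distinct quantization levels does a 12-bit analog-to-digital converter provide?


Number of quantization levels = 2^N
= 2^12
= 4096

4096


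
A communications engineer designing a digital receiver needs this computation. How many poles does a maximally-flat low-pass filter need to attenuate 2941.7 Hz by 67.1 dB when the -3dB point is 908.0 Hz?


Butterworth filter order formula:
n = log10(10^(A/10) - 1) / (2 * log10(f_stop/f_pass))
10^(67.1/10) - 1 = 5128612.8399
f_stop/f_pass = 2941.7 / 908.0 = 3.2398
n = 6.5718 -> ceil = 7

7


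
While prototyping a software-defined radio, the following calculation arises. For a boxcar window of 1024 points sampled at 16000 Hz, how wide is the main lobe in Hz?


Main lobe width for a rectangular window:
Width = 2 * fs / N
      = 2 * 16000 / 1024
      = 32000 / 1024
      = 31.25 Hz

31.25 Hz


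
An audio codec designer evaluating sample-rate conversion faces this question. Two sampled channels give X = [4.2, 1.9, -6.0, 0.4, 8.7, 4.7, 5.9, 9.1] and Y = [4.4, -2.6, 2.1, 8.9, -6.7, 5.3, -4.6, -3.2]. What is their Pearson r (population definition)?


Pearson correlation coefficient (population):
r = cov(X,Y) / (std(X) * std(Y))
Mean X = 3.6125, Mean Y = 0.45
Cov(X,Y) = -12.268125
Std(X) = 4.588147, Std(Y) = 5.153882
r = -0.5188

-0.5188


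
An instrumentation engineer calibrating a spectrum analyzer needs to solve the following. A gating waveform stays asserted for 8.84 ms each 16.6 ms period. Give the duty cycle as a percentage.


Duty cycle as a percentage:
DC = (t_on / T) * 100
   = (8.84 / 16.6) * 100
   = 0.53253 * 100
   = 53.25 %

53.25 %


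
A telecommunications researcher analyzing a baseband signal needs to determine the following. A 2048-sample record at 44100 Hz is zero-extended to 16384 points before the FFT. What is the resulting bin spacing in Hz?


Frequency resolution after zero-padding:
N_padded = 2048 * 8 = 16384
df = fs / N_padded
   = 44100 / 16384
   = 2.6917 Hz

2.6917 Hz


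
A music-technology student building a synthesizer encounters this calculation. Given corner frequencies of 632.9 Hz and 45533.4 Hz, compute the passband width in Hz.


Bandwidth is the difference of -3dB frequencies:
BW = f_high - f_low
   = 45533.4 - 632.9
   = 44900.5 Hz

44900.5 Hz


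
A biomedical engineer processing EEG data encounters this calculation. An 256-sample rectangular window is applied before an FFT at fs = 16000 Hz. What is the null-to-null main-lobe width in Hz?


Main lobe width for a rectangular window:
Width = 2 * fs / N
      = 2 * 16000 / 256
      = 32000 / 256
      = 125.0 Hz

125.0 Hz


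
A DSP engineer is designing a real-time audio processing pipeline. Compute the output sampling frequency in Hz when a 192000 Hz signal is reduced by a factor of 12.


Decimation reduces the sample rate:
fs_out = fs_in / M
       = 192000 / 12
       = 16000.0 Hz

16000.0 Hz


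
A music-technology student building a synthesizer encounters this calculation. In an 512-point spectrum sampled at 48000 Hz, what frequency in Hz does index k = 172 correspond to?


Frequency of DFT bin k:
f_k = k * fs / N
    = 172 * 48000 / 512
    = 8256000 / 512
    = 16125.0 Hz

16125.0 Hz


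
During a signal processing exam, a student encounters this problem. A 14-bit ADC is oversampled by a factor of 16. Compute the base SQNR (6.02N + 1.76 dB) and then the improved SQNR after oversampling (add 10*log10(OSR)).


Step 1 — baseline SQNR at Nyquist:
SQNR_base = 6.02*N + 1.76
          = 6.02*14 + 1.76
          = 86.04 dB

Step 2 — oversampling processing gain:
G = 10*log10(OSR) = 10*log10(16) = 12.04 dB

Step 3 — total:
SQNR_total = 86.04 + 12.04 = 98.08 dB

Base SQNR = 86.04 dB; oversampled SQNR = 98.08 dB


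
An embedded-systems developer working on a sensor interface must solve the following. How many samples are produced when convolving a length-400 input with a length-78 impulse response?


Linear convolution output length:
L = N + M - 1
  = 400 + 78 - 1
  = 477 samples

477


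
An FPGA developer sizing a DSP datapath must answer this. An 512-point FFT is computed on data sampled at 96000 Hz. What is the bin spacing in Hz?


DFT frequency resolution:
df = fs / N
   = 96000 / 512
   = 187.5 Hz

187.5 Hz


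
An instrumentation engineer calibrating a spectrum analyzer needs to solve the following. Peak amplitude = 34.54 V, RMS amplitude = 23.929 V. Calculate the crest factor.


Crest factor is the ratio of peak to RMS:
CF = V_peak / V_rms
   = 34.54 / 23.929
   = 1.4434

1.4434


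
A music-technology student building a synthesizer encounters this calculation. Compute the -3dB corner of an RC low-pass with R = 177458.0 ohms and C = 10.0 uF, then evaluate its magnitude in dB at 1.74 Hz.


Step 1 — cutoff frequency:
fc = 1 / (2*pi*R*C)
C = 10.0 uF = 1e-05 F
fc = 1 / (2*pi*177458.0*1e-05)
   = 0.089686 Hz

Step 2 — magnitude at f = 1.74 Hz:
|H(f)| = 1 / sqrt(1 + (f/fc)^2)
f/fc = 1.74 / 0.089686 = 19.401021
|H| = 1 / sqrt(1 + 376.399616) = 0.0514753
|H|_dB = 20*log10(0.0514753) = -25.77 dB

fc = 0.089686 Hz; |H(1.74 Hz)| = -25.77 dB


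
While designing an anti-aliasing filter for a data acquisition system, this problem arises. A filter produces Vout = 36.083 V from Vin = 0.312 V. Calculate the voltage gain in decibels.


Voltage gain in dB:
G = 20 * log10(Vout / Vin)
  = 20 * log10(36.083 / 0.312)
  = 20 * log10(115.650641)
  = 20 * 2.063148
  = 41.26 dB

41.26 dB


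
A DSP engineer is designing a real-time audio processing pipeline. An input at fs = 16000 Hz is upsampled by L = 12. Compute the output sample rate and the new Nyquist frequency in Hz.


Step 1 — output sample rate after interpolation by L:
fs_out = L * fs_in = 12 * 16000 = 192000 Hz

Step 2 — Nyquist frequency of the output stream:
f_Nyq = fs_out / 2 = 192000 / 2 = 96000.0 Hz

fs_out = 192000 Hz; f_Nyquist = 96000.0 Hz


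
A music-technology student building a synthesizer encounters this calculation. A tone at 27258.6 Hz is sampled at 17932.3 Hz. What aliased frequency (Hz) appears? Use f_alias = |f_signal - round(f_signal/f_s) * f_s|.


Compute the nearest integer multiple of fs to the signal:
n = round(27258.6 / 17932.3) = 2
f_alias = |27258.6 - 2 * 17932.3|
        = |27258.6 - 35864.6|
        = 8606.0 Hz

8606.0


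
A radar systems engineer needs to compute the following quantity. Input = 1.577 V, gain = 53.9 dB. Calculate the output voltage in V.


Output voltage from dB gain:
V_out = V_in * 10^(gain_dB / 20)
      = 1.577 * 10^(53.9 / 20)
      = 1.577 * 495.450191
      = 781.325 V

781.325 V


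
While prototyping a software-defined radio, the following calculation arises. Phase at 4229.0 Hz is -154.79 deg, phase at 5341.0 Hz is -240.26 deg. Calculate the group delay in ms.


Group delay from phase difference:
tau = -d(phi)/d(omega)
d(phi) = -85.47 deg = -1.491733 rad
d(omega) = 2*pi*(5341.0 - 4229.0) = 6986.9021 rad/s
tau = -(-1.491733) / 6986.9021
    = 0.2135 ms

0.2135 ms


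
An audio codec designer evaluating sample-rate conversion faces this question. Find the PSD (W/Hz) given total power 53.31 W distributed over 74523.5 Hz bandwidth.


Power spectral density:
PSD = P / BW
    = 53.31 / 74523.5
    = 0.00071534 W/Hz

0.00071534 W/Hz


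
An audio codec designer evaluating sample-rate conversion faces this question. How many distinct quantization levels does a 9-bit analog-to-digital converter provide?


Number of quantization levels = 2^N
= 2^9
= 512

512


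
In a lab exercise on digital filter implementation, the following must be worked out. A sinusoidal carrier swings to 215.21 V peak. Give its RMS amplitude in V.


RMS voltage for a sinusoidal waveform:
V_rms = V_peak / sqrt(2)
      = 215.21 / 1.414214
      = 152.176 V

152.176 V


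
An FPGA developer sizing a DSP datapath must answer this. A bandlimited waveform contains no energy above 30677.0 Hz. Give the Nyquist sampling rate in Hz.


The Nyquist rate is twice the maximum frequency component.
fs_min = 2 * fmax
      = 2 * 30677.0
      = 61354.0 Hz

61354.0


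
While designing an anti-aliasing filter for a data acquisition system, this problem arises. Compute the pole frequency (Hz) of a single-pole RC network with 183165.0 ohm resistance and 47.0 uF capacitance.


Cutoff frequency of a first-order RC filter:
fc = 1 / (2 * pi * R * C)
C = 47.0 uF = 4.7e-05 F
fc = 1 / (2 * pi * 183165.0 * 4.7e-05)
   = 1 / 54.090402929109
   = 0.018488 Hz

0.018488 Hz


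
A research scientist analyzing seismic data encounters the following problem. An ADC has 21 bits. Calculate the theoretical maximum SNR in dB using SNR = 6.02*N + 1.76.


Theoretical SNR for a full-scale sinusoid:
SNR = 6.02 * N + 1.76
    = 6.02 * 21 + 1.76
    = 126.42 + 1.76
    = 128.18 dB

128.18 dB


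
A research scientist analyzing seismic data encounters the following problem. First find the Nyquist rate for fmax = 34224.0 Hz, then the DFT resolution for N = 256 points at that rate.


Step 1 — Nyquist sampling rate:
fs = 2 * fmax = 2 * 34224.0 = 68448.0 Hz

Step 2 — DFT bin spacing:
df = fs / N = 68448.0 / 256 = 267.375 Hz

267.375 Hz


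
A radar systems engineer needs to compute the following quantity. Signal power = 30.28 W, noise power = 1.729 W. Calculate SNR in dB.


SNR in decibels:
SNR = 10 * log10(Ps / Pn)
    = 10 * log10(30.28 / 1.729)
    = 10 * log10(17.513)
    = 10 * 1.2434
    = 12.43 dB

12.43 dB


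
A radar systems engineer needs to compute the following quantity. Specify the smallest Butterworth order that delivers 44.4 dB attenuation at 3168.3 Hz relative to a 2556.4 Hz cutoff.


Butterworth filter order formula:
n = log10(10^(A/10) - 1) / (2 * log10(f_stop/f_pass))
10^(44.4/10) - 1 = 27541.287
f_stop/f_pass = 3168.3 / 2556.4 = 1.2394
n = 23.8203 -> ceil = 24

24


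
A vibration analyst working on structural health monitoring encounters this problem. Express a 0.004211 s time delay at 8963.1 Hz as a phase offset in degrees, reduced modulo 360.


Phase shift from frequency and time delay:
phi = 360 * f * t_delay
    = 360 * 8963.1 * 0.004211
    = 13587.7 degrees
    mod 360 = 267.7 degrees

267.7 degrees


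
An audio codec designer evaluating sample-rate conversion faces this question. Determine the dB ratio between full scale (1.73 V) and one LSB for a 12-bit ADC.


Dynamic range from full-scale to LSB:
V_min = V_max / 2^bits = 1.73 / 2^12
DR = 20 * log10(V_max / V_min)
   = 20 * log10(2^12)
   = 20 * 12 * log10(2)
   = 72.25 dB

72.25 dB


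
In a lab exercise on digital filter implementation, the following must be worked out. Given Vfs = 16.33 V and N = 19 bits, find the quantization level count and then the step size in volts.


Step 1 — number of quantization levels:
L = 2^N = 2^19 = 524288

Step 2 — LSB step size:
delta = Vfs / L
      = 16.33 / 524288
      = 3.115e-05 V

Levels = 524288; step size = 3.115e-05 V


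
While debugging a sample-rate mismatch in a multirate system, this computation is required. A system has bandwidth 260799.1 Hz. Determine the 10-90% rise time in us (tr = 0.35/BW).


Rise time from bandwidth relationship:
tr = 0.35 / BW
   = 0.35 / 260799.1
   = 1.342029171e-06 s
   = 1.342 us

1.342 us


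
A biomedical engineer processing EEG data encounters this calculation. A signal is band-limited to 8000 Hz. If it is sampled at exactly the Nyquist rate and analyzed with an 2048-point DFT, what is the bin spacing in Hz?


Step 1 — Nyquist sampling rate:
fs = 2 * fmax = 2 * 8000 = 16000 Hz

Step 2 — DFT bin spacing:
df = fs / N = 16000 / 2048 = 7.8125 Hz

7.8125 Hz


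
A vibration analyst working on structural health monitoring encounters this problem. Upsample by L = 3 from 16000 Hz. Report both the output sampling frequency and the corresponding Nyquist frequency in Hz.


Step 1 — output sample rate after interpolation by L:
fs_out = L * fs_in = 3 * 16000 = 48000 Hz

Step 2 — Nyquist frequency of the output stream:
f_Nyq = fs_out / 2 = 48000 / 2 = 24000.0 Hz

fs_out = 48000 Hz; f_Nyquist = 24000.0 Hz


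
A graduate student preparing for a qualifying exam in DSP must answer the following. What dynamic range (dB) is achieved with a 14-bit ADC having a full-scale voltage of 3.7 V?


Dynamic range from full-scale to LSB:
V_min = V_max / 2^bits = 3.7 / 2^14
DR = 20 * log10(V_max / V_min)
   = 20 * log10(2^14)
   = 20 * 14 * log10(2)
   = 84.29 dB

84.29 dB


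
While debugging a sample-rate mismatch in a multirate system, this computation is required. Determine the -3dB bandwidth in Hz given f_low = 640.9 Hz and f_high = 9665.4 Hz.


Bandwidth is the difference of -3dB frequencies:
BW = f_high - f_low
   = 9665.4 - 640.9
   = 9024.5 Hz

9024.5 Hz


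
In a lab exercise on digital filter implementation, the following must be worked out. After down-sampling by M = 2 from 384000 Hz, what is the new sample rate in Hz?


Decimation reduces the sample rate:
fs_out = fs_in / M
       = 384000 / 2
       = 192000.0 Hz

192000.0 Hz


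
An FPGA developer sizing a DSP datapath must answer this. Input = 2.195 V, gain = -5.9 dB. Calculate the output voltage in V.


Output voltage from dB gain:
V_out = V_in * 10^(gain_dB / 20)
      = 2.195 * 10^(-5.9 / 20)
      = 2.195 * 0.506991
      = 1.1128 V

1.1128 V


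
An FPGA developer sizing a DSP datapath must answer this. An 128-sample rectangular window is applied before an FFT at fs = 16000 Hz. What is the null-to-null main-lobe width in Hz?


Main lobe width for a rectangular window:
Width = 2 * fs / N
      = 2 * 16000 / 128
      = 32000 / 128
      = 250.0 Hz

250.0 Hz


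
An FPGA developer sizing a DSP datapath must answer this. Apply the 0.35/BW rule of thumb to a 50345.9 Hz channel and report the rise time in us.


Rise time from bandwidth relationship:
tr = 0.35 / BW
   = 0.35 / 50345.9
   = 6.951906709e-06 s
   = 6.9519 us

6.9519 us


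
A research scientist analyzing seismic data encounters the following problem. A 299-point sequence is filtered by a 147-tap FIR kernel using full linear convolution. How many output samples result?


Linear convolution output length:
L = N + M - 1
  = 299 + 147 - 1
  = 445 samples

445


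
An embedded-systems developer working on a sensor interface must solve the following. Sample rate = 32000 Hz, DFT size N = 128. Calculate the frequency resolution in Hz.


DFT frequency resolution:
df = fs / N
   = 32000 / 128
   = 250.0 Hz

250.0 Hz


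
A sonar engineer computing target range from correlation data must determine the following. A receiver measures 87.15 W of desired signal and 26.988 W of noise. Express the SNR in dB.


SNR in decibels:
SNR = 10 * log10(Ps / Pn)
    = 10 * log10(87.15 / 26.988)
    = 10 * log10(3.2292)
    = 10 * 0.5091
    = 5.09 dB

5.09 dB


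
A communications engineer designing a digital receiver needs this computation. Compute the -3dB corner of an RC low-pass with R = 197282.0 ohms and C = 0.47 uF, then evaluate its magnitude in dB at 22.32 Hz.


Step 1 — cutoff frequency:
fc = 1 / (2*pi*R*C)
C = 0.47 uF = 4.7e-07 F
fc = 1 / (2*pi*197282.0*4.7e-07)
   = 1.71646 Hz

Step 2 — magnitude at f = 22.32 Hz:
|H(f)| = 1 / sqrt(1 + (f/fc)^2)
f/fc = 22.32 / 1.71646 = 13.003507
|H| = 1 / sqrt(1 + 169.091194) = 0.0766759
|H|_dB = 20*log10(0.0766759) = -22.31 dB

fc = 1.71646 Hz; |H(22.32 Hz)| = -22.31 dB


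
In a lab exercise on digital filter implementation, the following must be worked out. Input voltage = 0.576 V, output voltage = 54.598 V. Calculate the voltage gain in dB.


Voltage gain in dB:
G = 20 * log10(Vout / Vin)
  = 20 * log10(54.598 / 0.576)
  = 20 * log10(94.788194)
  = 20 * 1.976754
  = 39.54 dB

39.54 dB


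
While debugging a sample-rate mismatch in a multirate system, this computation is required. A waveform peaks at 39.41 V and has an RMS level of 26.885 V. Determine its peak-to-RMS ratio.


Crest factor is the ratio of peak to RMS:
CF = V_peak / V_rms
   = 39.41 / 26.885
   = 1.4659

1.4659


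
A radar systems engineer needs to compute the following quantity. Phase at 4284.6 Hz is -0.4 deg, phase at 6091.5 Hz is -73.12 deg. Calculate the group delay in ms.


Group delay from phase difference:
tau = -d(phi)/d(omega)
d(phi) = -72.72 deg = -1.269203 rad
d(omega) = 2*pi*(6091.5 - 4284.6) = 11353.0875 rad/s
tau = -(-1.269203) / 11353.0875
    = 0.1118 ms

0.1118 ms


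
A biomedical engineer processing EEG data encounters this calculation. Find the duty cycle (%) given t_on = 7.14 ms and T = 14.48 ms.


Duty cycle as a percentage:
DC = (t_on / T) * 100
   = (7.14 / 14.48) * 100
   = 0.493094 * 100
   = 49.31 %

49.31 %


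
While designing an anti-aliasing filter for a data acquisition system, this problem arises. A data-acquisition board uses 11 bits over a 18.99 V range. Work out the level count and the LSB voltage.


Step 1 — number of quantization levels:
L = 2^N = 2^11 = 2048

Step 2 — LSB step size:
delta = Vfs / L
      = 18.99 / 2048
      = 0.00927246 V

Levels = 2048; step size = 0.00927246 V


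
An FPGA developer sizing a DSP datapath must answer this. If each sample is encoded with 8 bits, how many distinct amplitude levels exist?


Number of quantization levels = 2^N
= 2^8
= 256

256


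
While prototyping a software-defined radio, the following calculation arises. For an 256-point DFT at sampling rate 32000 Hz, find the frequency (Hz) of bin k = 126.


Frequency of DFT bin k:
f_k = k * fs / N
    = 126 * 32000 / 256
    = 4032000 / 256
    = 15750.0 Hz

15750.0 Hz


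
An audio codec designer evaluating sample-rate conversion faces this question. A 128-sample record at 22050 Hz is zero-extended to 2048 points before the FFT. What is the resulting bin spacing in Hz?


Frequency resolution after zero-padding:
N_padded = 128 * 16 = 2048
df = fs / N_padded
   = 22050 / 2048
   = 10.7666 Hz

10.7666 Hz


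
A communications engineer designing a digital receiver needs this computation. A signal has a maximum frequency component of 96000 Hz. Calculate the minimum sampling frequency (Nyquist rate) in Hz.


The Nyquist rate is twice the maximum frequency component.
fs_min = 2 * fmax
      = 2 * 96000
      = 192000 Hz

192000


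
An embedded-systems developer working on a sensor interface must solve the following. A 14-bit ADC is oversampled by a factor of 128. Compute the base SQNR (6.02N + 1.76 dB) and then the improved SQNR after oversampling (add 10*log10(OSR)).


Step 1 — baseline SQNR at Nyquist:
SQNR_base = 6.02*N + 1.76
          = 6.02*14 + 1.76
          = 86.04 dB

Step 2 — oversampling processing gain:
G = 10*log10(OSR) = 10*log10(128) = 21.07 dB

Step 3 — total:
SQNR_total = 86.04 + 21.07 = 107.11 dB

Base SQNR = 86.04 dB; oversampled SQNR = 107.11 dB


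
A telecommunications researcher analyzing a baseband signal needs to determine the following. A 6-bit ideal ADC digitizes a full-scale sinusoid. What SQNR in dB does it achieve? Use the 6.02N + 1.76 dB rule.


Theoretical SNR for a full-scale sinusoid:
SNR = 6.02 * N + 1.76
    = 6.02 * 6 + 1.76
    = 36.12 + 1.76
    = 37.88 dB

37.88 dB


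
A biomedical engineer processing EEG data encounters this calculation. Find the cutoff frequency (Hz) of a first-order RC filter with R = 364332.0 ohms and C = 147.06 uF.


Cutoff frequency of a first-order RC filter:
fc = 1 / (2 * pi * R * C)
C = 147.06 uF = 0.00014706 F
fc = 1 / (2 * pi * 364332.0 * 0.00014706)
   = 1 / 336.64467392046
   = 0.00297 Hz

0.00297 Hz


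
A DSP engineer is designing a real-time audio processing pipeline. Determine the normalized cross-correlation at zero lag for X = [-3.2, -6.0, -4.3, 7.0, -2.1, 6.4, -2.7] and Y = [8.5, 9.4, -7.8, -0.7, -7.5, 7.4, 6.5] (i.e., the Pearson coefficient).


Pearson correlation coefficient (population):
r = cov(X,Y) / (std(X) * std(Y))
Mean X = -0.7, Mean Y = 2.2571
Cov(X,Y) = 0.237143
Std(X) = 4.824935, Std(Y) = 6.964575
r = 0.0071

0.0071


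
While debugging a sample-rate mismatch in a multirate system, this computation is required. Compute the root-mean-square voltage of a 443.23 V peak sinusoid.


RMS voltage for a sinusoidal waveform:
V_rms = V_peak / sqrt(2)
      = 443.23 / 1.414214
      = 313.411 V

313.411 V


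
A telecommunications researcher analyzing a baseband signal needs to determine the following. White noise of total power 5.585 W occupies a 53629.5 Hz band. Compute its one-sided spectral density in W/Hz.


Power spectral density:
PSD = P / BW
    = 5.585 / 53629.5
    = 0.00010414 W/Hz

0.00010414 W/Hz


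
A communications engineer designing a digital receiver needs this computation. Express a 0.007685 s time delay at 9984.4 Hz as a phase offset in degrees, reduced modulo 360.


Phase shift from frequency and time delay:
phi = 360 * f * t_delay
    = 360 * 9984.4 * 0.007685
    = 27622.84 degrees
    mod 360 = 262.84 degrees

262.84 degrees


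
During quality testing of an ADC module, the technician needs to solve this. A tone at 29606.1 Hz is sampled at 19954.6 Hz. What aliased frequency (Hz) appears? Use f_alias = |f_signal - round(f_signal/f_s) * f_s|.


Compute the nearest integer multiple of fs to the signal:
n = round(29606.1 / 19954.6) = 1
f_alias = |29606.1 - 1 * 19954.6|
        = |29606.1 - 19954.6|
        = 9651.5 Hz

9651.5


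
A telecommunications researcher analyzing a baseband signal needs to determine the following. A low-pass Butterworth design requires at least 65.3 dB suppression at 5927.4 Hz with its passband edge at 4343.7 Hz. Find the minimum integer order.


Butterworth filter order formula:
n = log10(10^(A/10) - 1) / (2 * log10(f_stop/f_pass))
10^(65.3/10) - 1 = 3388440.5614
f_stop/f_pass = 5927.4 / 4343.7 = 1.3646
n = 24.1844 -> ceil = 25

25


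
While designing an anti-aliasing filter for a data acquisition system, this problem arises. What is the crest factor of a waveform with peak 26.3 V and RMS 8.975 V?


Crest factor is the ratio of peak to RMS:
CF = V_peak / V_rms
   = 26.3 / 8.975
   = 2.9304

2.9304


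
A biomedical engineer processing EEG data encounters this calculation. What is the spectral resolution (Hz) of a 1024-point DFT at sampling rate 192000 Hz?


DFT frequency resolution:
df = fs / N
   = 192000 / 1024
   = 187.5 Hz

187.5 Hz


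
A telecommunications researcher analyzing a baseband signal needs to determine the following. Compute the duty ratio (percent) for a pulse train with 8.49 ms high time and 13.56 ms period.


Duty cycle as a percentage:
DC = (t_on / T) * 100
   = (8.49 / 13.56) * 100
   = 0.626106 * 100
   = 62.61 %

62.61 %


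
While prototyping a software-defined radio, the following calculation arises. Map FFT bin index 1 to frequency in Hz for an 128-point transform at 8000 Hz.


Frequency of DFT bin k:
f_k = k * fs / N
    = 1 * 8000 / 128
    = 8000 / 128
    = 62.5 Hz

62.5 Hz


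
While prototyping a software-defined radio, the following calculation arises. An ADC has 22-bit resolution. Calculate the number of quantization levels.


Number of quantization levels = 2^N
= 2^22
= 4194304

4194304


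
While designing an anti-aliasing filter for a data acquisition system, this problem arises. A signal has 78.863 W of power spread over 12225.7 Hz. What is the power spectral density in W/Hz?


Power spectral density:
PSD = P / BW
    = 78.863 / 12225.7
    = 0.00645059 W/Hz

0.00645059 W/Hz


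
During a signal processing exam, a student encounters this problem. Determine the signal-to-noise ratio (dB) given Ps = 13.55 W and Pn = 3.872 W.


SNR in decibels:
SNR = 10 * log10(Ps / Pn)
    = 10 * log10(13.55 / 3.872)
    = 10 * log10(3.4995)
    = 10 * 0.544
    = 5.44 dB

5.44 dB


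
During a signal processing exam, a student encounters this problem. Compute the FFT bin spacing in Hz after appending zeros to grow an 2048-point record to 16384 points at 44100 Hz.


Frequency resolution after zero-padding:
N_padded = 2048 * 8 = 16384
df = fs / N_padded
   = 44100 / 16384
   = 2.6917 Hz

2.6917 Hz


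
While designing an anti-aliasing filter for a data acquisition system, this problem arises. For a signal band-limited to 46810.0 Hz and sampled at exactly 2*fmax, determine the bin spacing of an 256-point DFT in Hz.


Step 1 — Nyquist sampling rate:
fs = 2 * fmax = 2 * 46810.0 = 93620.0 Hz

Step 2 — DFT bin spacing:
df = fs / N = 93620.0 / 256 = 365.7031 Hz

365.7031 Hz


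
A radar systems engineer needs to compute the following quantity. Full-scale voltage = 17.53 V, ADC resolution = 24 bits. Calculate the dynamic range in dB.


Dynamic range from full-scale to LSB:
V_min = V_max / 2^bits = 17.53 / 2^24
DR = 20 * log10(V_max / V_min)
   = 20 * log10(2^24)
   = 20 * 24 * log10(2)
   = 144.49 dB

144.49 dB


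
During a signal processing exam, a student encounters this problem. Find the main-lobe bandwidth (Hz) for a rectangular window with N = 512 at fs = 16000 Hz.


Main lobe width for a rectangular window:
Width = 2 * fs / N
      = 2 * 16000 / 512
      = 32000 / 512
      = 62.5 Hz

62.5 Hz


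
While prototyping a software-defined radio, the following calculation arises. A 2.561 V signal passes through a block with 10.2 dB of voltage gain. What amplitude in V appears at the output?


Output voltage from dB gain:
V_out = V_in * 10^(gain_dB / 20)
      = 2.561 * 10^(10.2 / 20)
      = 2.561 * 3.235937
      = 8.2872 V

8.2872 V


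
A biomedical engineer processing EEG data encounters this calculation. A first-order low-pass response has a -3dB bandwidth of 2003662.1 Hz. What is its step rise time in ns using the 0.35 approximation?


Rise time from bandwidth relationship:
tr = 0.35 / BW
   = 0.35 / 2003662.1
   = 1.746801519e-07 s
   = 174.6802 ns

174.6802 ns


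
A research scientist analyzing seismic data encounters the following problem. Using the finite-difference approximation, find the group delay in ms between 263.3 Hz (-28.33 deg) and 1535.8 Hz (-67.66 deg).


Group delay from phase difference:
tau = -d(phi)/d(omega)
d(phi) = -39.33 deg = -0.686438 rad
d(omega) = 2*pi*(1535.8 - 263.3) = 7995.3533 rad/s
tau = -(-0.686438) / 7995.3533
    = 0.0859 ms

0.0859 ms


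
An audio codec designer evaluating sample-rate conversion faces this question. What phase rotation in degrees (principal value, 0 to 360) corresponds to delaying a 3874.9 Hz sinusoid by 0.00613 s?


Phase shift from frequency and time delay:
phi = 360 * f * t_delay
    = 360 * 3874.9 * 0.00613
    = 8551.13 degrees
    mod 360 = 271.13 degrees

271.13 degrees


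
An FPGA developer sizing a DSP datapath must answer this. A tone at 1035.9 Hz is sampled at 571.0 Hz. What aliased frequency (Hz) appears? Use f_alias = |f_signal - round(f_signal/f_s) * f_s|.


Compute the nearest integer multiple of fs to the signal:
n = round(1035.9 / 571.0) = 2
f_alias = |1035.9 - 2 * 571.0|
        = |1035.9 - 1142.0|
        = 106.1 Hz

106.1


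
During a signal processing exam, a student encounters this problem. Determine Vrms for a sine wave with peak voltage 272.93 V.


RMS voltage for a sinusoidal waveform:
V_rms = V_peak / sqrt(2)
      = 272.93 / 1.414214
      = 192.991 V

192.991 V


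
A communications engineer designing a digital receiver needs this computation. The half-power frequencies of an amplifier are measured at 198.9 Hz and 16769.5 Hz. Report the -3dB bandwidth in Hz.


Bandwidth is the difference of -3dB frequencies:
BW = f_high - f_low
   = 16769.5 - 198.9
   = 16570.6 Hz

16570.6 Hz


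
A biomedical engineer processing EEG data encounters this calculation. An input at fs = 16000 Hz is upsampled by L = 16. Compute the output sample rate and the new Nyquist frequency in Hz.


Step 1 — output sample rate after interpolation by L:
fs_out = L * fs_in = 16 * 16000 = 256000 Hz

Step 2 — Nyquist frequency of the output stream:
f_Nyq = fs_out / 2 = 256000 / 2 = 128000.0 Hz

fs_out = 256000 Hz; f_Nyquist = 128000.0 Hz


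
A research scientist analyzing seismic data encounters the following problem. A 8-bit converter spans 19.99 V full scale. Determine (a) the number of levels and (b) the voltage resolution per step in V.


Step 1 — number of quantization levels:
L = 2^N = 2^8 = 256

Step 2 — LSB step size:
delta = Vfs / L
      = 19.99 / 256
      = 0.07808594 V

Levels = 256; step size = 0.07808594 V


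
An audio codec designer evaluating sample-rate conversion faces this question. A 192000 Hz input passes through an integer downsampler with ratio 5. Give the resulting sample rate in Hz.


Decimation reduces the sample rate:
fs_out = fs_in / M
       = 192000 / 5
       = 38400.0 Hz

38400.0 Hz


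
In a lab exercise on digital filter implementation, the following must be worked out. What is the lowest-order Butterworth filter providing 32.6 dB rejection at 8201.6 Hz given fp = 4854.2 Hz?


Butterworth filter order formula:
n = log10(10^(A/10) - 1) / (2 * log10(f_stop/f_pass))
10^(32.6/10) - 1 = 1818.7009
f_stop/f_pass = 8201.6 / 4854.2 = 1.6896
n = 7.1555 -> ceil = 8

8


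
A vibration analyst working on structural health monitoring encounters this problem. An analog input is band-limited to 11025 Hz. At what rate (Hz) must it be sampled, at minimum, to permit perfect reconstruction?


The Nyquist rate is twice the maximum frequency component.
fs_min = 2 * fmax
      = 2 * 11025
      = 22050 Hz

22050


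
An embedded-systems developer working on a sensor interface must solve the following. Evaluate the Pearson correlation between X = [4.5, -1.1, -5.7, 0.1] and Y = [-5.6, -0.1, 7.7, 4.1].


Pearson correlation coefficient (population):
r = cov(X,Y) / (std(X) * std(Y))
Mean X = -0.55, Mean Y = 1.525
Cov(X,Y) = -16.30375
Std(X) = 3.63146, Std(Y) = 4.953976
r = -0.9063

-0.9063


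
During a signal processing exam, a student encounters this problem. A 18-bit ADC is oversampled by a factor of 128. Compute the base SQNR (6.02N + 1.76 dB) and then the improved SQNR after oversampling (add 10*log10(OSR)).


Step 1 — baseline SQNR at Nyquist:
SQNR_base = 6.02*N + 1.76
          = 6.02*18 + 1.76
          = 110.12 dB

Step 2 — oversampling processing gain:
G = 10*log10(OSR) = 10*log10(128) = 21.07 dB

Step 3 — total:
SQNR_total = 110.12 + 21.07 = 131.19 dB

Base SQNR = 110.12 dB; oversampled SQNR = 131.19 dB


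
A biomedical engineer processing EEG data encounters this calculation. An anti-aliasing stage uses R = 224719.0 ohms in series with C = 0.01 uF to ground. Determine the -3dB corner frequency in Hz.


Cutoff frequency of a first-order RC filter:
fc = 1 / (2 * pi * R * C)
C = 0.01 uF = 1e-08 F
fc = 1 / (2 * pi * 224719.0 * 1e-08)
   = 1 / 0.014119511190441
   = 70.823982 Hz

70.823982 Hz


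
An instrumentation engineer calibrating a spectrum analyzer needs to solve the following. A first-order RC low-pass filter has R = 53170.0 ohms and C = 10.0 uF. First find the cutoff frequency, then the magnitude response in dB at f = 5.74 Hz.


Step 1 — cutoff frequency:
fc = 1 / (2*pi*R*C)
C = 10.0 uF = 1e-05 F
fc = 1 / (2*pi*53170.0*1e-05)
   = 0.299332 Hz

Step 2 — magnitude at f = 5.74 Hz:
|H(f)| = 1 / sqrt(1 + (f/fc)^2)
f/fc = 5.74 / 0.299332 = 19.176032
|H| = 1 / sqrt(1 + 367.720203) = 0.0520777
|H|_dB = 20*log10(0.0520777) = -25.67 dB

fc = 0.299332 Hz; |H(5.74 Hz)| = -25.67 dB


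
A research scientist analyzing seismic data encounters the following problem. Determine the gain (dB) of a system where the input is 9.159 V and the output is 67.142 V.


Voltage gain in dB:
G = 20 * log10(Vout / Vin)
  = 20 * log10(67.142 / 9.159)
  = 20 * log10(7.330713)
  = 20 * 0.865146
  = 17.3 dB

17.3 dB


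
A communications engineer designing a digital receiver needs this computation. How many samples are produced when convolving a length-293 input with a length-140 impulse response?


Linear convolution output length:
L = N + M - 1
  = 293 + 140 - 1
  = 432 samples

432


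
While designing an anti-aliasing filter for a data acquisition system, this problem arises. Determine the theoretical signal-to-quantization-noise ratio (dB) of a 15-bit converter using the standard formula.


Theoretical SNR for a full-scale sinusoid:
SNR = 6.02 * N + 1.76
    = 6.02 * 15 + 1.76
    = 90.3 + 1.76
    = 92.06 dB

92.06 dB


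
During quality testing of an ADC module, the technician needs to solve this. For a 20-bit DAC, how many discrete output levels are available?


Number of quantization levels = 2^N
= 2^20
= 1048576

1048576


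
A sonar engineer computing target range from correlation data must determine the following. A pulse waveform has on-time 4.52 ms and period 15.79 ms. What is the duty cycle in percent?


Duty cycle as a percentage:
DC = (t_on / T) * 100
   = (4.52 / 15.79) * 100
   = 0.286257 * 100
   = 28.63 %

28.63 %


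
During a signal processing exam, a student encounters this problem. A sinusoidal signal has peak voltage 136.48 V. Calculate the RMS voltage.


RMS voltage for a sinusoidal waveform:
V_rms = V_peak / sqrt(2)
      = 136.48 / 1.414214
      = 96.506 V

96.506 V


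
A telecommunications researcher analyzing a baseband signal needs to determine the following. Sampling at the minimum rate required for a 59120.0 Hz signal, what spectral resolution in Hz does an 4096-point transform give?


Step 1 — Nyquist sampling rate:
fs = 2 * fmax = 2 * 59120.0 = 118240.0 Hz

Step 2 — DFT bin spacing:
df = fs / N = 118240.0 / 4096 = 28.8672 Hz

28.8672 Hz


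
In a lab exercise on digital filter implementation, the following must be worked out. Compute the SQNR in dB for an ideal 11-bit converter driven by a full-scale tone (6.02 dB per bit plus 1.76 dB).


Theoretical SNR for a full-scale sinusoid:
SNR = 6.02 * N + 1.76
    = 6.02 * 11 + 1.76
    = 66.22 + 1.76
    = 67.98 dB

67.98 dB


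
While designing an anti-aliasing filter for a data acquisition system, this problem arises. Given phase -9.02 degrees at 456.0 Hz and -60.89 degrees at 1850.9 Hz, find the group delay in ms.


Group delay from phase difference:
tau = -d(phi)/d(omega)
d(phi) = -51.87 deg = -0.905302 rad
d(omega) = 2*pi*(1850.9 - 456.0) = 8764.4152 rad/s
tau = -(-0.905302) / 8764.4152
    = 0.1033 ms

0.1033 ms


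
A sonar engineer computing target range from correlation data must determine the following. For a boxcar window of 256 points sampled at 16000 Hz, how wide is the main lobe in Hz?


Main lobe width for a rectangular window:
Width = 2 * fs / N
      = 2 * 16000 / 256
      = 32000 / 256
      = 125.0 Hz

125.0 Hz


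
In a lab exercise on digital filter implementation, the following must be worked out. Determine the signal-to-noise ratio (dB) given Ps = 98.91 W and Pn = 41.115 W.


SNR in decibels:
SNR = 10 * log10(Ps / Pn)
    = 10 * log10(98.91 / 41.115)
    = 10 * log10(2.4057)
    = 10 * 0.3812
    = 3.81 dB

3.81 dB
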